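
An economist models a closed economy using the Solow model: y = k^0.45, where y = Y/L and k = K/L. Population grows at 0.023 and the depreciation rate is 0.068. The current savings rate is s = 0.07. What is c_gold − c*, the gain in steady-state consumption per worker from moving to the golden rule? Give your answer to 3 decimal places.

The effective depreciation rate is n + δ = 0.023 + 0.068 = 0.091.
Current steady state (s = 0.07): k* = (0.07/0.091)^(1/0.55) ≈ 0.6206, y* = 0.6206^0.45 ≈ 0.8068, c* = (1−0.07)·0.8068 ≈ 0.7503.
Setting f'(k) = n+δ gives 0.45·k^(0.45−1) = 0.091, hence k_gold = (0.45/0.091)^(1/0.55) ≈ 18.2864.
y_gold = 18.2864^0.45 ≈ 3.6979, c_gold = y_gold − 0.091·k_gold ≈ 2.0339.
Gain: Δc = 2.0339 − 0.7503 ≈ 1.2835.

Δc ≈ 1.284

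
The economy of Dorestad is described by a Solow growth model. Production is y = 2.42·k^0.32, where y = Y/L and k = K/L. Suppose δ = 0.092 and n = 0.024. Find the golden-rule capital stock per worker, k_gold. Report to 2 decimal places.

n + δ = 0.024 + 0.092 = 0.116.
At the golden rule the marginal product of capital equals n+δ: 0.32·2.42·k^(0.32−1) = 0.116. Solving, k_gold = (0.32·2.42/0.116)^(1/0.68) ≈ 16.3121.

k_gold ≈ 16.31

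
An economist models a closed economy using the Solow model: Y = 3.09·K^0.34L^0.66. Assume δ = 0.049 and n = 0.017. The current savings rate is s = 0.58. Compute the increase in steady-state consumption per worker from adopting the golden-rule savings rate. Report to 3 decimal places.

Δc ≈ 1.375

n + δ = 0.017 + 0.049 = 0.066.
Current steady state (s = 0.58): k* = (0.58·3.09/0.066)^(1/0.66) ≈ 148.7609, y* = 3.09·148.7609^0.34 ≈ 16.9280, c* = (1−0.58)·16.9280 ≈ 7.1097.
Golden rule sets MPK = n+δ: 0.34·3.09·k^(0.34−1) = 0.066, so k_gold = (0.34·3.09/0.066)^(1/0.66) ≈ 66.2294.
y_gold = 3.09·66.2294^0.34 ≈ 12.8563, c_gold = y_gold − 0.066·k_gold ≈ 8.4852.
Gain: Δc = 8.4852 − 7.1097 ≈ 1.3754.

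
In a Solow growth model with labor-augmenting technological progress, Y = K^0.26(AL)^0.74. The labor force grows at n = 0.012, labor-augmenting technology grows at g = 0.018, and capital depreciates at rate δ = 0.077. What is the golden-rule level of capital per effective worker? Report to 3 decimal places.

k_gold ≈ 3.319

n + g + δ = 0.012 + 0.018 + 0.077 = 0.107.
Setting f'(k) = n+g+δ gives 0.26·k^(0.26−1) = 0.107, hence k_gold = (0.26/0.107)^(1/0.74) ≈ 3.3195.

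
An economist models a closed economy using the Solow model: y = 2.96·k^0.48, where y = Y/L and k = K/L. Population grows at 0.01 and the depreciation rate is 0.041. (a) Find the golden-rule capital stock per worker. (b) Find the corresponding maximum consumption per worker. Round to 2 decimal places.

(a) k_gold ≈ 600.86; (b) c_gold ≈ 33.20

n + δ = 0.01 + 0.041 = 0.051.
At the golden rule the marginal product of capital equals n+δ: 0.48·2.96·k^(0.48−1) = 0.051. Solving, k_gold = (0.48·2.96/0.051)^(1/0.52) ≈ 600.8618.
y_gold = 2.96·600.8618^0.48 ≈ 63.8416; c_gold = y_gold − 0.051·k_gold ≈ 33.1976.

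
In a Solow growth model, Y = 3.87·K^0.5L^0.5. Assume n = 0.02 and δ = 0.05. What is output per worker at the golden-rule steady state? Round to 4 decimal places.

n + δ = 0.02 + 0.05 = 0.07.
Setting f'(k) = n+δ gives 0.5·3.87·k^(0.5−1) = 0.07, hence k_gold = (0.5·3.87/0.07)^(1/0.5) ≈ 764.1276.
Output: y_gold = 3.87·k_gold^0.5 = 3.87·764.1276^0.5 ≈ 106.9779.

y_gold ≈ 106.9779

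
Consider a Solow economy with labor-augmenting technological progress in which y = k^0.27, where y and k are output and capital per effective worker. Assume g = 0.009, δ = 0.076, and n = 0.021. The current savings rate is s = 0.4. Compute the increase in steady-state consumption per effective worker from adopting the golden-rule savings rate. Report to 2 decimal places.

The effective depreciation rate is n + g + δ = 0.021 + 0.009 + 0.076 = 0.106.
Current steady state (s = 0.4): k* = (0.4/0.106)^(1/0.73) ≈ 6.1670, y* = 6.1670^0.27 ≈ 1.6343, c* = (1−0.4)·1.6343 ≈ 0.9806.
At the golden rule the marginal product of capital equals n+g+δ: 0.27·k^(0.27−1) = 0.106. Solving, k_gold = (0.27/0.106)^(1/0.73) ≈ 3.5995.
y_gold = 3.5995^0.27 ≈ 1.4131, c_gold = y_gold − 0.106·k_gold ≈ 1.0316.
Gain: Δc = 1.0316 − 0.9806 ≈ 0.0510.

Δc ≈ 0.05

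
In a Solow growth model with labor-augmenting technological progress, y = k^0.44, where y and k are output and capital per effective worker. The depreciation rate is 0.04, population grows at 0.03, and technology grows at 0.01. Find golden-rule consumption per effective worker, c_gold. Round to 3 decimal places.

The effective depreciation rate is n + g + δ = 0.03 + 0.01 + 0.04 = 0.08.
Golden rule sets MPK = n+g+δ: 0.44·k^(0.44−1) = 0.08, so k_gold = (0.44/0.08)^(1/0.56) ≈ 20.9931.
y_gold = 20.9931^0.44 ≈ 3.8169.
c_gold = y_gold − (n+g+δ)·k_gold = 3.8169 − 0.08·20.9931 ≈ 2.1375.

c_gold ≈ 2.137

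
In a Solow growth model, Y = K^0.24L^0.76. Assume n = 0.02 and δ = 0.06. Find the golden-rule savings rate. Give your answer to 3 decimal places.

Capital per worker breaks even when investment replaces (n + δ)·k; here n + δ = 0.08.
At the golden rule MPK = n+δ, and in any Cobb-Douglas steady state s = (n+δ)·k/y = MPK·k/y = capital's share 0.24.

s_gold = 0.240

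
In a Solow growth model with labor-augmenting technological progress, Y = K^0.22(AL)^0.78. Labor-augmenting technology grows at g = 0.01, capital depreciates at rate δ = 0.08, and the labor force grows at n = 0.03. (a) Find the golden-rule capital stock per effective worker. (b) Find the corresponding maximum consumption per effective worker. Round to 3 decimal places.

(a) k_gold ≈ 2.175; (b) c_gold ≈ 0.925

Break-even investment rate: n + g + δ = 0.03 + 0.01 + 0.08 = 0.12.
Golden rule sets MPK = n+g+δ: 0.22·k^(0.22−1) = 0.12, so k_gold = (0.22/0.12)^(1/0.78) ≈ 2.1751.
y_gold = 2.1751^0.22 ≈ 1.1864; c_gold = y_gold − 0.12·k_gold ≈ 0.9254.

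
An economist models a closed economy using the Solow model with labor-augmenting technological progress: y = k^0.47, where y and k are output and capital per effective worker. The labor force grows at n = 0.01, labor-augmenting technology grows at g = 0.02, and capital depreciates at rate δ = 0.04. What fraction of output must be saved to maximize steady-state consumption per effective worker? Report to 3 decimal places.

s_gold = 0.470

The effective depreciation rate is n + g + δ = 0.01 + 0.02 + 0.04 = 0.07.
At the golden rule MPK = n+g+δ, and in any Cobb-Douglas steady state s = (n+g+δ)·k/y = MPK·k/y = capital's share 0.47.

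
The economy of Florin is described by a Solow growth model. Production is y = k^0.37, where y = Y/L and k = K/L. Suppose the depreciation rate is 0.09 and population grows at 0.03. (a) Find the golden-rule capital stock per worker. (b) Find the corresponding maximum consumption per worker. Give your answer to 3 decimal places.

(a) k_gold ≈ 5.973; (b) c_gold ≈ 1.221

n + δ = 0.03 + 0.09 = 0.12.
Golden rule sets MPK = n+δ: 0.37·k^(0.37−1) = 0.12, so k_gold = (0.37/0.12)^(1/0.63) ≈ 5.9734.
y_gold = 5.9734^0.37 ≈ 1.9373; c_gold = y_gold − 0.12·k_gold ≈ 1.2205.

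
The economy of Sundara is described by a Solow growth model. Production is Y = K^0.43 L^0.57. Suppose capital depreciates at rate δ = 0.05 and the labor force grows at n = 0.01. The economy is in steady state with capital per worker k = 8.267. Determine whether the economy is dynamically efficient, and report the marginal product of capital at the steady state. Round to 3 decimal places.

The effective depreciation rate is n + δ = 0.01 + 0.05 = 0.06.
MPK = 0.43·k^(0.43−1) = 0.43·8.267^(-0.57) ≈ 0.1290.
MPK > 0.06, so the economy is dynamically efficient (under-saving).

dynamically efficient; MPK ≈ 0.129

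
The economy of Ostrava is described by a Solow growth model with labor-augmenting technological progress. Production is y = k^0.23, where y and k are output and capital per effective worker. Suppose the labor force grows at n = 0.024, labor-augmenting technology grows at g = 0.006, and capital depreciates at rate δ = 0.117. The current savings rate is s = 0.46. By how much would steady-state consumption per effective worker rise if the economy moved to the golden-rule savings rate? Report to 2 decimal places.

Δc ≈ 0.12

Break-even investment rate: n + g + δ = 0.024 + 0.006 + 0.117 = 0.147.
Current steady state (s = 0.46): k* = (0.46/0.147)^(1/0.77) ≈ 4.3998, y* = 4.3998^0.23 ≈ 1.4060, c* = (1−0.46)·1.4060 ≈ 0.7592.
Maximizing c = f(k) − (n+g+δ)·k gives f'(k) = n+g+δ, i.e. 0.23·k^(0.23−1) = 0.147, so k_gold = (0.23/0.147)^(1/0.77) ≈ 1.7885.
y_gold = 1.7885^0.23 ≈ 1.1431, c_gold = y_gold − 0.147·k_gold ≈ 0.8802.
Gain: Δc = 0.8802 − 0.7592 ≈ 0.1209.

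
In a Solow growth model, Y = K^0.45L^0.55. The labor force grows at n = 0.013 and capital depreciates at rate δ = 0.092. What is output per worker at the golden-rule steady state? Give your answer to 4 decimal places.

y_gold ≈ 3.2893

The effective depreciation rate is n + δ = 0.013 + 0.092 = 0.105.
At the golden rule the marginal product of capital equals n+δ: 0.45·k^(0.45−1) = 0.105. Solving, k_gold = (0.45/0.105)^(1/0.55) ≈ 14.0972.
Output: y_gold = k_gold^0.45 = 14.0972^0.45 ≈ 3.2893.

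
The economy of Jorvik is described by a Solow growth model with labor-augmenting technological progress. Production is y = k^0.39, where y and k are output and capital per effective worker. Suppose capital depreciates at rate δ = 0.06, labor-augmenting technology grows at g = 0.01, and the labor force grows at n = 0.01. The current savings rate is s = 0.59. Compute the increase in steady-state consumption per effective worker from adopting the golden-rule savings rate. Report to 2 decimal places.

Break-even investment rate: n + g + δ = 0.01 + 0.01 + 0.06 = 0.08.
Current steady state (s = 0.59): k* = (0.59/0.08)^(1/0.61) ≈ 26.4582, y* = 26.4582^0.39 ≈ 3.5876, c* = (1−0.59)·3.5876 ≈ 1.4709.
Maximizing c = f(k) − (n+g+δ)·k gives f'(k) = n+g+δ, i.e. 0.39·k^(0.39−1) = 0.08, so k_gold = (0.39/0.08)^(1/0.61) ≈ 13.4223.
y_gold = 13.4223^0.39 ≈ 2.7533, c_gold = y_gold − 0.08·k_gold ≈ 1.6795.
Gain: Δc = 1.6795 − 1.4709 ≈ 0.2086.

Δc ≈ 0.21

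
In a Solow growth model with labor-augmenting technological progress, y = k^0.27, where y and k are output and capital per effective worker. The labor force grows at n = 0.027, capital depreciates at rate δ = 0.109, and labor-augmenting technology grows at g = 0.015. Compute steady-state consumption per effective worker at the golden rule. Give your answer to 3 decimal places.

c_gold ≈ 0.905

Break-even investment rate: n + g + δ = 0.027 + 0.015 + 0.109 = 0.151.
Golden rule sets MPK = n+g+δ: 0.27·k^(0.27−1) = 0.151, so k_gold = (0.27/0.151)^(1/0.73) ≈ 2.2168.
y_gold = 2.2168^0.27 ≈ 1.2398.
c_gold = y_gold − (n+g+δ)·k_gold = 1.2398 − 0.151·2.2168 ≈ 0.9050.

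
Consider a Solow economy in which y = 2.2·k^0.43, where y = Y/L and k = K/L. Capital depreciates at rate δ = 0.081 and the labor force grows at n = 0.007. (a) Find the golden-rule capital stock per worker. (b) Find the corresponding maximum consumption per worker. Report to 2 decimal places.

(a) k_gold ≈ 64.49; (b) c_gold ≈ 7.52

n + δ = 0.007 + 0.081 = 0.088.
Setting f'(k) = n+δ gives 0.43·2.2·k^(0.43−1) = 0.088, hence k_gold = (0.43·2.2/0.088)^(1/0.57) ≈ 64.4894.
y_gold = 2.2·64.4894^0.43 ≈ 13.1978; c_gold = y_gold − 0.088·k_gold ≈ 7.5228.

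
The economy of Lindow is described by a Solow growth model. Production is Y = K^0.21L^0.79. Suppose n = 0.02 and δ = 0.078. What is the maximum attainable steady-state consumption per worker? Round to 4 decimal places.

c_gold ≈ 0.9674

Break-even investment rate: n + δ = 0.02 + 0.078 = 0.098.
Setting f'(k) = n+δ gives 0.21·k^(0.21−1) = 0.098, hence k_gold = (0.21/0.098)^(1/0.79) ≈ 2.6241.
y_gold = 2.6241^0.21 ≈ 1.2246.
c_gold = y_gold − (n+δ)·k_gold = 1.2246 − 0.098·2.6241 ≈ 0.9674.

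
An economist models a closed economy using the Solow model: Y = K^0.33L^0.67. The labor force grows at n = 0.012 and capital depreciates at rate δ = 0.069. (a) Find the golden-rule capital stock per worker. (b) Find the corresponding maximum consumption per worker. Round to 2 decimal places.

(a) k_gold ≈ 8.14; (b) c_gold ≈ 1.34

Capital per worker breaks even when investment replaces (n + δ)·k; here n + δ = 0.081.
At the golden rule the marginal product of capital equals n+δ: 0.33·k^(0.33−1) = 0.081. Solving, k_gold = (0.33/0.081)^(1/0.67) ≈ 8.1375.
y_gold = 8.1375^0.33 ≈ 1.9974; c_gold = y_gold − 0.081·k_gold ≈ 1.3382.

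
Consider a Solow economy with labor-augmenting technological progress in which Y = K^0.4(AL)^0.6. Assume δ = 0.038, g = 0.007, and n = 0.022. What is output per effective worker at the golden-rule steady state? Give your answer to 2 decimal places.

y_gold ≈ 3.29

Break-even investment rate: n + g + δ = 0.022 + 0.007 + 0.038 = 0.067.
Maximizing c = f(k) − (n+g+δ)·k gives f'(k) = n+g+δ, i.e. 0.4·k^(0.4−1) = 0.067, so k_gold = (0.4/0.067)^(1/0.6) ≈ 19.6476.
Output: y_gold = k_gold^0.4 = 19.6476^0.4 ≈ 3.2910.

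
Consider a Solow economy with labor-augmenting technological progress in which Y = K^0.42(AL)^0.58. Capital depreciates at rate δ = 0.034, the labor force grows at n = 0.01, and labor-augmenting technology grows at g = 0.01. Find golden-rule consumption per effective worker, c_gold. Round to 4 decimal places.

c_gold ≈ 2.5617

Capital per effective worker breaks even when investment replaces (n + g + δ)·k; here n + g + δ = 0.054.
At the golden rule the marginal product of capital equals n+g+δ: 0.42·k^(0.42−1) = 0.054. Solving, k_gold = (0.42/0.054)^(1/0.58) ≈ 34.3525.
y_gold = 34.3525^0.42 ≈ 4.4167.
c_gold = y_gold − (n+g+δ)·k_gold = 4.4167 − 0.054·34.3525 ≈ 2.5617.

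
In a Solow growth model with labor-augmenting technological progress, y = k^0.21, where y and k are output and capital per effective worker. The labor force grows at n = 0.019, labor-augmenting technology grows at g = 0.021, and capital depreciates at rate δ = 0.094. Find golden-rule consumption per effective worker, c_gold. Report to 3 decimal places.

Break-even investment rate: n + g + δ = 0.019 + 0.021 + 0.094 = 0.134.
Setting f'(k) = n+g+δ gives 0.21·k^(0.21−1) = 0.134, hence k_gold = (0.21/0.134)^(1/0.79) ≈ 1.7660.
y_gold = 1.7660^0.21 ≈ 1.1268.
c_gold = y_gold − (n+g+δ)·k_gold = 1.1268 − 0.134·1.7660 ≈ 0.8902.

c_gold ≈ 0.890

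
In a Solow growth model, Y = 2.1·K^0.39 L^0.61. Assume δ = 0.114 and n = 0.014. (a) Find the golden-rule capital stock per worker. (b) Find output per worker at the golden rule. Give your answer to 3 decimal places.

(a) k_gold ≈ 20.962; (b) y_gold ≈ 6.880

n + δ = 0.014 + 0.114 = 0.128.
Setting f'(k) = n+δ gives 0.39·2.1·k^(0.39−1) = 0.128, hence k_gold = (0.39·2.1/0.128)^(1/0.61) ≈ 20.9620.
y_gold = 2.1·20.9620^0.39 ≈ 6.8798.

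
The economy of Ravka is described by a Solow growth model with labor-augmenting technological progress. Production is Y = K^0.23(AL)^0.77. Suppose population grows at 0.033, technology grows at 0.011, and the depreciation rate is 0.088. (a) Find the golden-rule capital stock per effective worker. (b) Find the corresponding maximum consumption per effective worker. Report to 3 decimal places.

(a) k_gold ≈ 2.057; (b) c_gold ≈ 0.909

n + g + δ = 0.033 + 0.011 + 0.088 = 0.132.
Setting f'(k) = n+g+δ gives 0.23·k^(0.23−1) = 0.132, hence k_gold = (0.23/0.132)^(1/0.77) ≈ 2.0568.
y_gold = 2.0568^0.23 ≈ 1.1804; c_gold = y_gold − 0.132·k_gold ≈ 0.9089.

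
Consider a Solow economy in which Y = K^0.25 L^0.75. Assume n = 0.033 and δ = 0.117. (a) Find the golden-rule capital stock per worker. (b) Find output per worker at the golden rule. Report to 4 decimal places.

Break-even investment rate: n + δ = 0.033 + 0.117 = 0.15.
At the golden rule the marginal product of capital equals n+δ: 0.25·k^(0.25−1) = 0.15. Solving, k_gold = (0.25/0.15)^(1/0.75) ≈ 1.9761.
y_gold = 1.9761^0.25 ≈ 1.1856.

(a) k_gold ≈ 1.9761; (b) y_gold ≈ 1.1856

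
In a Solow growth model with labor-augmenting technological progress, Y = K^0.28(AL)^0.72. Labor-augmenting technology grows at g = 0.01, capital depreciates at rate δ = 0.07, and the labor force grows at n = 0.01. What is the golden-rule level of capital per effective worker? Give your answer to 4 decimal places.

k_gold ≈ 4.8373

The effective depreciation rate is n + g + δ = 0.01 + 0.01 + 0.07 = 0.09.
At the golden rule the marginal product of capital equals n+g+δ: 0.28·k^(0.28−1) = 0.09. Solving, k_gold = (0.28/0.09)^(1/0.72) ≈ 4.8373.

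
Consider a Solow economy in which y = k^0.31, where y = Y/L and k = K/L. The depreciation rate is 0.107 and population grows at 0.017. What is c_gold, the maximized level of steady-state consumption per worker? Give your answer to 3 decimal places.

n + δ = 0.017 + 0.107 = 0.124.
Maximizing c = f(k) − (n+δ)·k gives f'(k) = n+δ, i.e. 0.31·k^(0.31−1) = 0.124, so k_gold = (0.31/0.124)^(1/0.69) ≈ 3.7733.
y_gold = 3.7733^0.31 ≈ 1.5093.
c_gold = y_gold − (n+δ)·k_gold = 1.5093 − 0.124·3.7733 ≈ 1.0414.

c_gold ≈ 1.041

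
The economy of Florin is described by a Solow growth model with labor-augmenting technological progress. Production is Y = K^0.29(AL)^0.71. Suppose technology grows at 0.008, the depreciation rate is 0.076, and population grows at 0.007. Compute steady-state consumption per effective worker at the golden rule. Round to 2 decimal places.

Capital per effective worker breaks even when investment replaces (n + g + δ)·k; here n + g + δ = 0.091.
Maximizing c = f(k) − (n+g+δ)·k gives f'(k) = n+g+δ, i.e. 0.29·k^(0.29−1) = 0.091, so k_gold = (0.29/0.091)^(1/0.71) ≈ 5.1163.
y_gold = 5.1163^0.29 ≈ 1.6054.
c_gold = y_gold − (n+g+δ)·k_gold = 1.6054 − 0.091·5.1163 ≈ 1.1399.

c_gold ≈ 1.14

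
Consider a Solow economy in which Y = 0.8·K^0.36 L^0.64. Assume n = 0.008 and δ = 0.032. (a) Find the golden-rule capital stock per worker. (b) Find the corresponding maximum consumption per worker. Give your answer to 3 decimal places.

(a) k_gold ≈ 21.857; (b) c_gold ≈ 1.554

Capital per worker breaks even when investment replaces (n + δ)·k; here n + δ = 0.04.
At the golden rule the marginal product of capital equals n+δ: 0.36·0.8·k^(0.36−1) = 0.04. Solving, k_gold = (0.36·0.8/0.04)^(1/0.64) ≈ 21.8566.
y_gold = 0.8·21.8566^0.36 ≈ 2.4285; c_gold = y_gold − 0.04·k_gold ≈ 1.5542.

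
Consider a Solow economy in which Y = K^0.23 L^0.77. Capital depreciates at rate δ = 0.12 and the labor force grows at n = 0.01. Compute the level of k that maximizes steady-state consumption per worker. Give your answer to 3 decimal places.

The effective depreciation rate is n + δ = 0.01 + 0.12 = 0.13.
Maximizing c = f(k) − (n+δ)·k gives f'(k) = n+δ, i.e. 0.23·k^(0.23−1) = 0.13, so k_gold = (0.23/0.13)^(1/0.77) ≈ 2.0980.

k_gold ≈ 2.098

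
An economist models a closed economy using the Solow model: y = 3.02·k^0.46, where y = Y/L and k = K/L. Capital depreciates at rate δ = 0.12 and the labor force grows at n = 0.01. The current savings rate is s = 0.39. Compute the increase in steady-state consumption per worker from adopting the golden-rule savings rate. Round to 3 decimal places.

Δc ≈ 0.228

Capital per worker breaks even when investment replaces (n + δ)·k; here n + δ = 0.13.
Current steady state (s = 0.39): k* = (0.39·3.02/0.13)^(1/0.54) ≈ 59.2188, y* = 3.02·59.2188^0.46 ≈ 19.7396, c* = (1−0.39)·19.7396 ≈ 12.0412.
Golden rule sets MPK = n+δ: 0.46·3.02·k^(0.46−1) = 0.13, so k_gold = (0.46·3.02/0.13)^(1/0.54) ≈ 80.3942.
y_gold = 3.02·80.3942^0.46 ≈ 22.7201, c_gold = y_gold − 0.13·k_gold ≈ 12.2689.
Gain: Δc = 12.2689 − 12.0412 ≈ 0.2277.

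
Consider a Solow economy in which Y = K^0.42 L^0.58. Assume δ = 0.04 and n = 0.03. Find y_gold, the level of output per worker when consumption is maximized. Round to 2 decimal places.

The effective depreciation rate is n + δ = 0.03 + 0.04 = 0.07.
Golden rule sets MPK = n+δ: 0.42·k^(0.42−1) = 0.07, so k_gold = (0.42/0.07)^(1/0.58) ≈ 21.9604.
Output: y_gold = k_gold^0.42 = 21.9604^0.42 ≈ 3.6601.

y_gold ≈ 3.66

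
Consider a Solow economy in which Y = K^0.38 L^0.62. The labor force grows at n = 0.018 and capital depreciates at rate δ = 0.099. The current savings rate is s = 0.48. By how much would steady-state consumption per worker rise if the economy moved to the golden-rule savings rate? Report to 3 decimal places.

Δc ≈ 0.041

Break-even investment rate: n + δ = 0.018 + 0.099 = 0.117.
Current steady state (s = 0.48): k* = (0.48/0.117)^(1/0.62) ≈ 9.7454, y* = 9.7454^0.38 ≈ 2.3754, c* = (1−0.48)·2.3754 ≈ 1.2352.
At the golden rule the marginal product of capital equals n+δ: 0.38·k^(0.38−1) = 0.117. Solving, k_gold = (0.38/0.117)^(1/0.62) ≈ 6.6859.
y_gold = 6.6859^0.38 ≈ 2.0585, c_gold = y_gold − 0.117·k_gold ≈ 1.2763.
Gain: Δc = 1.2763 − 1.2352 ≈ 0.0411.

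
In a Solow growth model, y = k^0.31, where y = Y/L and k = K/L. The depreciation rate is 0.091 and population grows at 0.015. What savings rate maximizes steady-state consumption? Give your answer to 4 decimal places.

s_gold = 0.3100

The effective depreciation rate is n + δ = 0.015 + 0.091 = 0.106.
At the golden rule MPK = n+δ, and in any Cobb-Douglas steady state s = (n+δ)·k/y = MPK·k/y = capital's share 0.31.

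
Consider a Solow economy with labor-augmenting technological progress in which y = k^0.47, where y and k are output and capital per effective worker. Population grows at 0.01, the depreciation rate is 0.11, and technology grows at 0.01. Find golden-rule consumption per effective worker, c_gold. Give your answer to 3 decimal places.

The effective depreciation rate is n + g + δ = 0.01 + 0.01 + 0.11 = 0.13.
Maximizing c = f(k) − (n+g+δ)·k gives f'(k) = n+g+δ, i.e. 0.47·k^(0.47−1) = 0.13, so k_gold = (0.47/0.13)^(1/0.53) ≈ 11.3011.
y_gold = 11.3011^0.47 ≈ 3.1258.
c_gold = y_gold − (n+g+δ)·k_gold = 3.1258 − 0.13·11.3011 ≈ 1.6567.

c_gold ≈ 1.657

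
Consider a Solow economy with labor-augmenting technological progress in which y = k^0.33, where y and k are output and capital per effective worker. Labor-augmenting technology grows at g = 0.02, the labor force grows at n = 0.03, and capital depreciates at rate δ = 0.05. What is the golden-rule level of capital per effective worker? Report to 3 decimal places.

Capital per effective worker breaks even when investment replaces (n + g + δ)·k; here n + g + δ = 0.1.
Golden rule sets MPK = n+g+δ: 0.33·k^(0.33−1) = 0.1, so k_gold = (0.33/0.1)^(1/0.67) ≈ 5.9416.

k_gold ≈ 5.942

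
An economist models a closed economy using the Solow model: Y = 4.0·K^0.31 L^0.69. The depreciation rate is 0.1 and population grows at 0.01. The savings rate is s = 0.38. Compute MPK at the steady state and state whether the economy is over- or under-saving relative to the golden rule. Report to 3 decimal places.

Break-even investment rate: n + δ = 0.01 + 0.1 = 0.11.
Steady-state k*: s·A·k^0.31 = 0.11·k gives k* = (0.38·4.0/0.11)^(1/0.69) ≈ 44.9601.
MPK = 0.31·4.0·44.9601^(-0.69) ≈ 0.0897.
MPK < n+δ = 0.11, so the economy is dynamically inefficient (over-saving).

over-saving; MPK ≈ 0.090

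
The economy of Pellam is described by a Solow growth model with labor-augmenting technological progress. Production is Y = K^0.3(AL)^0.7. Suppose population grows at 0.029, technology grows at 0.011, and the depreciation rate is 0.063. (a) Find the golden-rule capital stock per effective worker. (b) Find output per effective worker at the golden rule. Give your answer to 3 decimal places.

Capital per effective worker breaks even when investment replaces (n + g + δ)·k; here n + g + δ = 0.103.
Golden rule sets MPK = n+g+δ: 0.3·k^(0.3−1) = 0.103, so k_gold = (0.3/0.103)^(1/0.7) ≈ 4.6054.
y_gold = 4.6054^0.3 ≈ 1.5812.

(a) k_gold ≈ 4.605; (b) y_gold ≈ 1.581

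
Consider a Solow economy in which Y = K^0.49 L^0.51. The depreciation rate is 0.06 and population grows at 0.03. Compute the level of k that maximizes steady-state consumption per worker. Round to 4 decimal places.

k_gold ≈ 27.7362

The effective depreciation rate is n + δ = 0.03 + 0.06 = 0.09.
At the golden rule the marginal product of capital equals n+δ: 0.49·k^(0.49−1) = 0.09. Solving, k_gold = (0.49/0.09)^(1/0.51) ≈ 27.7362.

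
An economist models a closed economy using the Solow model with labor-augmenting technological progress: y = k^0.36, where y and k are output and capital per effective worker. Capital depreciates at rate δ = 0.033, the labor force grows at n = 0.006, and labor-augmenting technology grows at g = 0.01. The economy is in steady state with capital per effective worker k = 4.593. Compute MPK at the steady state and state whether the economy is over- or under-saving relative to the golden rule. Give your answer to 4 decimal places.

Capital per effective worker breaks even when investment replaces (n + g + δ)·k; here n + g + δ = 0.049.
MPK = 0.36·k^(0.36−1) = 0.36·4.593^(-0.64) ≈ 0.1357.
MPK > 0.049, so the economy is dynamically efficient (under-saving).

under-saving; MPK ≈ 0.1357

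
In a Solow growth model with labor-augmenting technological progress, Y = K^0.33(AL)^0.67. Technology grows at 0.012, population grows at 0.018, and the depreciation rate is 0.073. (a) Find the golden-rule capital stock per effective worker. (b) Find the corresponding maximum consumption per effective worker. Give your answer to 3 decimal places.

Capital per effective worker breaks even when investment replaces (n + g + δ)·k; here n + g + δ = 0.103.
At the golden rule the marginal product of capital equals n+g+δ: 0.33·k^(0.33−1) = 0.103. Solving, k_gold = (0.33/0.103)^(1/0.67) ≈ 5.6851.
y_gold = 5.6851^0.33 ≈ 1.7745; c_gold = y_gold − 0.103·k_gold ≈ 1.1889.

(a) k_gold ≈ 5.685; (b) c_gold ≈ 1.189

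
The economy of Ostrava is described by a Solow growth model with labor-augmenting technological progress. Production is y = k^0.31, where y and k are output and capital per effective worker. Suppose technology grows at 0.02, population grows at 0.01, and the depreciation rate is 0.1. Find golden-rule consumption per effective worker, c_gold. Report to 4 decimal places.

The effective depreciation rate is n + g + δ = 0.01 + 0.02 + 0.1 = 0.13.
Setting f'(k) = n+g+δ gives 0.31·k^(0.31−1) = 0.13, hence k_gold = (0.31/0.13)^(1/0.69) ≈ 3.5236.
y_gold = 3.5236^0.31 ≈ 1.4776.
c_gold = y_gold − (n+g+δ)·k_gold = 1.4776 − 0.13·3.5236 ≈ 1.0196.

c_gold ≈ 1.0196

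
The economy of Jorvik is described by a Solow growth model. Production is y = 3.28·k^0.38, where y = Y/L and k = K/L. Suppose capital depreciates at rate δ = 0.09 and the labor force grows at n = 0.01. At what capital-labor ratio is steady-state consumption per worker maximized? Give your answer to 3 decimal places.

Break-even investment rate: n + δ = 0.01 + 0.09 = 0.1.
Golden rule sets MPK = n+δ: 0.38·3.28·k^(0.38−1) = 0.1, so k_gold = (0.38·3.28/0.1)^(1/0.62) ≈ 58.5045.

k_gold ≈ 58.505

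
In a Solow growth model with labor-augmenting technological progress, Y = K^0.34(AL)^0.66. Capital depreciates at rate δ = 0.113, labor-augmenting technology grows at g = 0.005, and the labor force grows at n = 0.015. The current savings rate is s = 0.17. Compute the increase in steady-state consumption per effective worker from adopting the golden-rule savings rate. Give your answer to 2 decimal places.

Break-even investment rate: n + g + δ = 0.015 + 0.005 + 0.113 = 0.133.
Current steady state (s = 0.17): k* = (0.17/0.133)^(1/0.66) ≈ 1.4505, y* = 1.4505^0.34 ≈ 1.1348, c* = (1−0.17)·1.1348 ≈ 0.9419.
At the golden rule the marginal product of capital equals n+g+δ: 0.34·k^(0.34−1) = 0.133. Solving, k_gold = (0.34/0.133)^(1/0.66) ≈ 4.1459.
y_gold = 4.1459^0.34 ≈ 1.6218, c_gold = y_gold − 0.133·k_gold ≈ 1.0704.
Gain: Δc = 1.0704 − 0.9419 ≈ 0.1285.

Δc ≈ 0.13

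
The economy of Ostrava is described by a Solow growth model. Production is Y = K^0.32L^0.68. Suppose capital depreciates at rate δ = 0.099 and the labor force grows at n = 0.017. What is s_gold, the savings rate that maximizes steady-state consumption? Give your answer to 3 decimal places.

The effective depreciation rate is n + δ = 0.017 + 0.099 = 0.116.
At the golden rule MPK = n+δ, and in any Cobb-Douglas steady state s = (n+δ)·k/y = MPK·k/y = capital's share 0.32.

s_gold = 0.320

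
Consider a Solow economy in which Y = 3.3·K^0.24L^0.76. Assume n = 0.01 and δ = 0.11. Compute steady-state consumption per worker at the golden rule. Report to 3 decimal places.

n + δ = 0.01 + 0.11 = 0.12.
Setting f'(k) = n+δ gives 0.24·3.3·k^(0.24−1) = 0.12, hence k_gold = (0.24·3.3/0.12)^(1/0.76) ≈ 11.9770.
y_gold = 3.3·11.9770^0.24 ≈ 5.9885.
c_gold = y_gold − (n+δ)·k_gold = 5.9885 − 0.12·11.9770 ≈ 4.5513.

c_gold ≈ 4.551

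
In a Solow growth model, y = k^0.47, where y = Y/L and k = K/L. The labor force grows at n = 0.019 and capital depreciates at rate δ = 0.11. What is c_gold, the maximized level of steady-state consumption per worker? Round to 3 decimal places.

c_gold ≈ 1.668

Break-even investment rate: n + δ = 0.019 + 0.11 = 0.129.
At the golden rule the marginal product of capital equals n+δ: 0.47·k^(0.47−1) = 0.129. Solving, k_gold = (0.47/0.129)^(1/0.53) ≈ 11.4670.
y_gold = 11.4670^0.47 ≈ 3.1473.
c_gold = y_gold − (n+δ)·k_gold = 3.1473 − 0.129·11.4670 ≈ 1.6681.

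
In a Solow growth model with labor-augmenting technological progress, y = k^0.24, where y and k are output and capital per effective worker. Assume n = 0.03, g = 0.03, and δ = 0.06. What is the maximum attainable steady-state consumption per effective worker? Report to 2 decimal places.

c_gold ≈ 0.95

Break-even investment rate: n + g + δ = 0.03 + 0.03 + 0.06 = 0.12.
At the golden rule the marginal product of capital equals n+g+δ: 0.24·k^(0.24−1) = 0.12. Solving, k_gold = (0.24/0.12)^(1/0.76) ≈ 2.4894.
y_gold = 2.4894^0.24 ≈ 1.2447.
c_gold = y_gold − (n+g+δ)·k_gold = 1.2447 − 0.12·2.4894 ≈ 0.9460.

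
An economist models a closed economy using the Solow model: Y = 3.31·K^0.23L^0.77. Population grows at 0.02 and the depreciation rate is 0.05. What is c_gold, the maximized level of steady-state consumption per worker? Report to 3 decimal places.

n + δ = 0.02 + 0.05 = 0.07.
Maximizing c = f(k) − (n+δ)·k gives f'(k) = n+δ, i.e. 0.23·3.31·k^(0.23−1) = 0.07, so k_gold = (0.23·3.31/0.07)^(1/0.77) ≈ 22.1845.
y_gold = 3.31·22.1845^0.23 ≈ 6.7518.
c_gold = y_gold − (n+δ)·k_gold = 6.7518 − 0.07·22.1845 ≈ 5.1989.

c_gold ≈ 5.199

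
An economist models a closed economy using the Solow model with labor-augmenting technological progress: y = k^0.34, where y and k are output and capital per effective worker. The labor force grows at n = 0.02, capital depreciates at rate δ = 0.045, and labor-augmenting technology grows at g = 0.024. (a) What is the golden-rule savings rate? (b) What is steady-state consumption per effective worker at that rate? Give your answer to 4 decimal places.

n + g + δ = 0.02 + 0.024 + 0.045 = 0.089.
For Cobb-Douglas, s_gold equals capital's share: s_gold = 0.34.
Maximizing c = f(k) − (n+g+δ)·k gives f'(k) = n+g+δ, i.e. 0.34·k^(0.34−1) = 0.089, so k_gold = (0.34/0.089)^(1/0.66) ≈ 7.6200.
y_gold = 7.6200^0.34 ≈ 1.9946; c_gold = (1−0.34)·y_gold ≈ 1.3165.

(a) s_gold = 0.3400; (b) c_gold ≈ 1.3165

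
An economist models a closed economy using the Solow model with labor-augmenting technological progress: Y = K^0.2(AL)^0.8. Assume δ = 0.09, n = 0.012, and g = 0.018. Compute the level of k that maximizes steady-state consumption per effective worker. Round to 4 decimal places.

k_gold ≈ 1.8937

n + g + δ = 0.012 + 0.018 + 0.09 = 0.12.
Maximizing c = f(k) − (n+g+δ)·k gives f'(k) = n+g+δ, i.e. 0.2·k^(0.2−1) = 0.12, so k_gold = (0.2/0.12)^(1/0.8) ≈ 1.8937.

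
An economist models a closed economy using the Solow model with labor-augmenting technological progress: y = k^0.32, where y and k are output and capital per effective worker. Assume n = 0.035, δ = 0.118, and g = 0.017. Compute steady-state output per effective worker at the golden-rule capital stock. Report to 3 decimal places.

n + g + δ = 0.035 + 0.017 + 0.118 = 0.17.
Golden rule sets MPK = n+g+δ: 0.32·k^(0.32−1) = 0.17, so k_gold = (0.32/0.17)^(1/0.68) ≈ 2.5350.
Output: y_gold = k_gold^0.32 = 2.5350^0.32 ≈ 1.3467.

y_gold ≈ 1.347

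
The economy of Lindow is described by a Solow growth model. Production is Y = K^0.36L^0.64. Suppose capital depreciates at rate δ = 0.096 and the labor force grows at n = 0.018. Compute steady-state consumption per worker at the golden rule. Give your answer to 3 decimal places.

c_gold ≈ 1.222

n + δ = 0.018 + 0.096 = 0.114.
Golden rule sets MPK = n+δ: 0.36·k^(0.36−1) = 0.114, so k_gold = (0.36/0.114)^(1/0.64) ≈ 6.0299.
y_gold = 6.0299^0.36 ≈ 1.9095.
c_gold = y_gold − (n+δ)·k_gold = 1.9095 − 0.114·6.0299 ≈ 1.2221.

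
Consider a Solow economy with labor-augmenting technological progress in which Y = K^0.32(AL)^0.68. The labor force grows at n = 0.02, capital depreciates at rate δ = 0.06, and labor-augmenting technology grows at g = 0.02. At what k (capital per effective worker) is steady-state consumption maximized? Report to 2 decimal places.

k_gold ≈ 5.53

Capital per effective worker breaks even when investment replaces (n + g + δ)·k; here n + g + δ = 0.1.
Golden rule sets MPK = n+g+δ: 0.32·k^(0.32−1) = 0.1, so k_gold = (0.32/0.1)^(1/0.68) ≈ 5.5318.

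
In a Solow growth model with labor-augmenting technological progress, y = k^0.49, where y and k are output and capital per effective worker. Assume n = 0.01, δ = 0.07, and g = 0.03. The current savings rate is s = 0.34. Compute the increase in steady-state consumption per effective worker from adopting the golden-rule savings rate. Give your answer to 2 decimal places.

Δc ≈ 0.19

n + g + δ = 0.01 + 0.03 + 0.07 = 0.11.
Current steady state (s = 0.34): k* = (0.34/0.11)^(1/0.51) ≈ 9.1402, y* = 9.1402^0.49 ≈ 2.9571, c* = (1−0.34)·2.9571 ≈ 1.9517.
At the golden rule the marginal product of capital equals n+g+δ: 0.49·k^(0.49−1) = 0.11. Solving, k_gold = (0.49/0.11)^(1/0.51) ≈ 18.7139.
y_gold = 18.7139^0.49 ≈ 4.2011, c_gold = y_gold − 0.11·k_gold ≈ 2.1425.
Gain: Δc = 2.1425 − 1.9517 ≈ 0.1909.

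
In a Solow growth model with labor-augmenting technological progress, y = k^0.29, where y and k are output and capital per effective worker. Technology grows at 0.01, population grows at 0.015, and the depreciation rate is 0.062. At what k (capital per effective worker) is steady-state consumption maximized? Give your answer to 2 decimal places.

Capital per effective worker breaks even when investment replaces (n + g + δ)·k; here n + g + δ = 0.087.
Maximizing c = f(k) − (n+g+δ)·k gives f'(k) = n+g+δ, i.e. 0.29·k^(0.29−1) = 0.087, so k_gold = (0.29/0.087)^(1/0.71) ≈ 5.4507.

k_gold ≈ 5.45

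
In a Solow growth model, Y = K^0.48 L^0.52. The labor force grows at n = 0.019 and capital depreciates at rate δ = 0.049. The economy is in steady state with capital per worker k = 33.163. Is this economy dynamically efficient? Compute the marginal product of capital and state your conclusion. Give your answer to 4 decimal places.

dynamically efficient; MPK ≈ 0.0777

Capital per worker breaks even when investment replaces (n + δ)·k; here n + δ = 0.068.
MPK = 0.48·k^(0.48−1) = 0.48·33.163^(-0.52) ≈ 0.0777.
MPK > 0.068, so the economy is dynamically efficient (under-saving).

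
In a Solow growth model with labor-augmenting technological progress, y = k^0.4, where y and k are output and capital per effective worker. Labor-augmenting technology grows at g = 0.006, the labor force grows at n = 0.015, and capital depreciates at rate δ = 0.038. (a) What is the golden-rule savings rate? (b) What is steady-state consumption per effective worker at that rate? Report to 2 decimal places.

n + g + δ = 0.015 + 0.006 + 0.038 = 0.059.
For Cobb-Douglas, s_gold equals capital's share: s_gold = 0.4.
At the golden rule the marginal product of capital equals n+g+δ: 0.4·k^(0.4−1) = 0.059. Solving, k_gold = (0.4/0.059)^(1/0.6) ≈ 24.2855.
y_gold = 24.2855^0.4 ≈ 3.5821; c_gold = (1−0.4)·y_gold ≈ 2.1493.

(a) s_gold = 0.40; (b) c_gold ≈ 2.15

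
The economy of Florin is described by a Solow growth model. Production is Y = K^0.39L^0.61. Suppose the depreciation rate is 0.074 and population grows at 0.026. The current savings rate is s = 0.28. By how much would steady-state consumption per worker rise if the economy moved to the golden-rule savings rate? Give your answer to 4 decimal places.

Δc ≈ 0.0656

Capital per worker breaks even when investment replaces (n + δ)·k; here n + δ = 0.1.
Current steady state (s = 0.28): k* = (0.28/0.1)^(1/0.61) ≈ 5.4081, y* = 5.4081^0.39 ≈ 1.9315, c* = (1−0.28)·1.9315 ≈ 1.3907.
At the golden rule the marginal product of capital equals n+δ: 0.39·k^(0.39−1) = 0.1. Solving, k_gold = (0.39/0.1)^(1/0.61) ≈ 9.3102.
y_gold = 9.3102^0.39 ≈ 2.3872, c_gold = y_gold − 0.1·k_gold ≈ 1.4562.
Gain: Δc = 1.4562 − 1.3907 ≈ 0.0656.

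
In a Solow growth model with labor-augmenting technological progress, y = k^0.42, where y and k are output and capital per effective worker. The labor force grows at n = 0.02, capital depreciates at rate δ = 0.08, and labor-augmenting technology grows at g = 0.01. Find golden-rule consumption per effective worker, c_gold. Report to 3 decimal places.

c_gold ≈ 1.530

Break-even investment rate: n + g + δ = 0.02 + 0.01 + 0.08 = 0.11.
At the golden rule the marginal product of capital equals n+g+δ: 0.42·k^(0.42−1) = 0.11. Solving, k_gold = (0.42/0.11)^(1/0.58) ≈ 10.0740.
y_gold = 10.0740^0.42 ≈ 2.6384.
c_gold = y_gold − (n+g+δ)·k_gold = 2.6384 − 0.11·10.0740 ≈ 1.5303.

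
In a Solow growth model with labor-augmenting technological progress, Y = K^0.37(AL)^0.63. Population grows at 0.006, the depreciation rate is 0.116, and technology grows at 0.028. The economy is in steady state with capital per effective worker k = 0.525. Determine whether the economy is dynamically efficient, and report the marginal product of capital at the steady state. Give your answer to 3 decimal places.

dynamically efficient; MPK ≈ 0.555

Capital per effective worker breaks even when investment replaces (n + g + δ)·k; here n + g + δ = 0.15.
MPK = 0.37·k^(0.37−1) = 0.37·0.525^(-0.63) ≈ 0.5553.
MPK > 0.15, so the economy is dynamically efficient (under-saving).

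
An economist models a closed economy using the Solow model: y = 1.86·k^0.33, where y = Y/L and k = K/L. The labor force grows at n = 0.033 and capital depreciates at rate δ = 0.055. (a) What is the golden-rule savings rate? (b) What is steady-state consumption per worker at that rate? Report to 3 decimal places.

(a) s_gold = 0.330; (b) c_gold ≈ 3.244

Break-even investment rate: n + δ = 0.033 + 0.055 = 0.088.
For Cobb-Douglas, s_gold equals capital's share: s_gold = 0.33.
Maximizing c = f(k) − (n+δ)·k gives f'(k) = n+δ, i.e. 0.33·1.86·k^(0.33−1) = 0.088, so k_gold = (0.33·1.86/0.088)^(1/0.67) ≈ 18.1560.
y_gold = 1.86·18.1560^0.33 ≈ 4.8416; c_gold = (1−0.33)·y_gold ≈ 3.2439.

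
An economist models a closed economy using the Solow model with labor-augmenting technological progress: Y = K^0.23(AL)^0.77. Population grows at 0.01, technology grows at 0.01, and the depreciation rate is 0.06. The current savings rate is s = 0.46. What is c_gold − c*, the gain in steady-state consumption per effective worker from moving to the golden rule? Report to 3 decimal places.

Δc ≈ 0.145

Break-even investment rate: n + g + δ = 0.01 + 0.01 + 0.06 = 0.08.
Current steady state (s = 0.46): k* = (0.46/0.08)^(1/0.77) ≈ 9.6958, y* = 9.6958^0.23 ≈ 1.6862, c* = (1−0.46)·1.6862 ≈ 0.9106.
Setting f'(k) = n+g+δ gives 0.23·k^(0.23−1) = 0.08, hence k_gold = (0.23/0.08)^(1/0.77) ≈ 3.9412.
y_gold = 3.9412^0.23 ≈ 1.3709, c_gold = y_gold − 0.08·k_gold ≈ 1.0556.
Gain: Δc = 1.0556 − 0.9106 ≈ 0.1450.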